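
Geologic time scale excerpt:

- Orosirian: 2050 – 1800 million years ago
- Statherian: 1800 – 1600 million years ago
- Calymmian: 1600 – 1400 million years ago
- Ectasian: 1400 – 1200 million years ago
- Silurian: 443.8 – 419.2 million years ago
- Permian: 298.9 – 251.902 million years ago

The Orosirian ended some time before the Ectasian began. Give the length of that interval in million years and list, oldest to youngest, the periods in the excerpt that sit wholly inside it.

End of Orosirian = 1800 Ma; start of Ectasian = 1400 Ma.
Gap = 1800 − 1400 = 400 Myr.
Periods wholly inside 1800–1400 Ma: Statherian (1800–1600), Calymmian (1600–1400).

400 million years; Statherian, Calymmian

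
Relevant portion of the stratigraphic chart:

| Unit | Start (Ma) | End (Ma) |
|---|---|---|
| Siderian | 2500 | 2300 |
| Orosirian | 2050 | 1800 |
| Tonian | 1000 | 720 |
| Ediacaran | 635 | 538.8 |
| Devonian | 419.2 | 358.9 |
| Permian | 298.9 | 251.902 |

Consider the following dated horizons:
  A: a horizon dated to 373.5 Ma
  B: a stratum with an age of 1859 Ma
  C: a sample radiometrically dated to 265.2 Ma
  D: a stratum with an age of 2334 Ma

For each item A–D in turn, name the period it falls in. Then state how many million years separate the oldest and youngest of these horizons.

Match each age against the start–end ranges in the excerpt: A = 373.5 Ma → Devonian (419.2–358.9); B = 1859 Ma → Orosirian (2050–1800); C = 265.2 Ma → Permian (298.9–251.902); D = 2334 Ma → Siderian (2500–2300).
The largest age is 2334 Ma and the smallest is 265.2 Ma; their difference is 2068.8 Myr.

A — Devonian; B — Orosirian; C — Permian; D — Siderian; span 2068.8 million years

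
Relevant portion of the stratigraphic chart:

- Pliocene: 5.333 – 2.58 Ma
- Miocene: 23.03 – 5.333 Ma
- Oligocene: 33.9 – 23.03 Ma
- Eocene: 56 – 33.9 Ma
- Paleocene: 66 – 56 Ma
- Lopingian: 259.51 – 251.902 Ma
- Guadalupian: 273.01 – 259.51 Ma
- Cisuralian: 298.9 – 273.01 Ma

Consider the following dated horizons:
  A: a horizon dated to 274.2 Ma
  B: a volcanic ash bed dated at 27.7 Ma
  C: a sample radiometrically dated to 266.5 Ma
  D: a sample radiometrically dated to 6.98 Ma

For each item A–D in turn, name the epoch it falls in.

A: 274.2 Ma lies in 298.9–273.01 Ma, so Cisuralian.
B: 27.7 Ma lies in 33.9–23.03 Ma, so Oligocene.
C: 266.5 Ma lies in 273.01–259.51 Ma, so Guadalupian.
D: 6.98 Ma lies in 23.03–5.333 Ma, so Miocene.

A — Cisuralian; B — Oligocene; C — Guadalupian; D — Miocene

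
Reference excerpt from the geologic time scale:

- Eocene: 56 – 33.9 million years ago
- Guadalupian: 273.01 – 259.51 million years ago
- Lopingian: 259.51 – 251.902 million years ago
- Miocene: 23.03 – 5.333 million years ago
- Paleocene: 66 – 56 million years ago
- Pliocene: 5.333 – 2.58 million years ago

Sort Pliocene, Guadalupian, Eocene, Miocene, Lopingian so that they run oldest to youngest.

Guadalupian → Lopingian → Eocene → Miocene → Pliocene

Sorting by start age (descending Ma, since larger Ma = older): Guadalupian began 273.01, Lopingian began 259.51, Eocene began 56, Miocene began 23.03, Pliocene began 5.333.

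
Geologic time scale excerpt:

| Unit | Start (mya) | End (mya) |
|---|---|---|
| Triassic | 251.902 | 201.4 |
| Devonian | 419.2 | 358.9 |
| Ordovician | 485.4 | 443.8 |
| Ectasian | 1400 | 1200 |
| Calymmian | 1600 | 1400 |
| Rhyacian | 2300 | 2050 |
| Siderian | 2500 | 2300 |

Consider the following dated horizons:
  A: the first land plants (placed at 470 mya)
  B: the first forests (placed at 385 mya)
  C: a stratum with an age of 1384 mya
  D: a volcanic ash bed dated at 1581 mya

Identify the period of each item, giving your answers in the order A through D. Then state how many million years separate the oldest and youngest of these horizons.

A: 470 Ma lies in 485.4–443.8 Ma, so Ordovician.
B: 385 Ma lies in 419.2–358.9 Ma, so Devonian.
C: 1384 Ma lies in 1400–1200 Ma, so Ectasian.
D: 1581 Ma lies in 1600–1400 Ma, so Calymmian.
Oldest = 1581 Ma, youngest = 385 Ma → span 1196 Myr.

A — Ordovician; B — Devonian; C — Ectasian; D — Calymmian; span 1196 million years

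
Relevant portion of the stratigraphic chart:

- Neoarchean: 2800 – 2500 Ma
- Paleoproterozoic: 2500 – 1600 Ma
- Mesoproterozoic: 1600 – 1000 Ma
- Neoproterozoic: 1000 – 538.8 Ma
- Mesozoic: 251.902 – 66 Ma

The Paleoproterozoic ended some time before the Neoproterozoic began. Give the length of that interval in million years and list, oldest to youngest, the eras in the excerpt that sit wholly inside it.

600 million years; Mesoproterozoic

The Paleoproterozoic closes at 1600 Ma and the Neoproterozoic opens at 1000 Ma, so the interval is 1600 − 1000 = 600 Myr.
An era fits inside if it starts at or after 1600 Ma and ends at or before 1000 Ma; oldest first that gives Mesoproterozoic.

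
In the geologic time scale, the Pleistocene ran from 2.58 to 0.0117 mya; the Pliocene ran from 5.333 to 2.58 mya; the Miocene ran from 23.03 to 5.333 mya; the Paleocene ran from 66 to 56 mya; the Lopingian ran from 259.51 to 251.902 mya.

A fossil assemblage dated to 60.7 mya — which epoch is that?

60.7 Ma lies between 66 and 56 Ma, so it falls in the Paleocene.

Paleocene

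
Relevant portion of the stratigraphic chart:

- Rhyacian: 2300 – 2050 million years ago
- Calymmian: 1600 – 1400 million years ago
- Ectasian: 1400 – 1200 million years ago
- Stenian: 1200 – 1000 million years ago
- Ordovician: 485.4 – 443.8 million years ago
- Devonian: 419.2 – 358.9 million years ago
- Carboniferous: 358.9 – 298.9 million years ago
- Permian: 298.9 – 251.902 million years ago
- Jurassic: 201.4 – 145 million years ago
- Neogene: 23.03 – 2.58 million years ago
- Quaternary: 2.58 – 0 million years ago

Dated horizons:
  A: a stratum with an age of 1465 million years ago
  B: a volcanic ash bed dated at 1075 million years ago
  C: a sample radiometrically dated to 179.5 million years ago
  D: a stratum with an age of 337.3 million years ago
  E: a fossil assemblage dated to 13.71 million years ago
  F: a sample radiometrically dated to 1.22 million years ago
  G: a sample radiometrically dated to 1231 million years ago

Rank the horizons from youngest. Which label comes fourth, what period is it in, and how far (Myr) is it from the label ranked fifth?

D, in the Carboniferous; 737.7 million years to B

Smaller Ma means younger, so youngest first: F 1.22 < E 13.71 < C 179.5 < D 337.3 < B 1075 < G 1231 < A 1465.
Counting 4 along gives D (337.3 Ma); the excerpt puts that inside the Carboniferous, 358.9–298.9 Ma.
Next in line is B (1075 Ma), and 1075 − 337.3 = 737.7 Myr.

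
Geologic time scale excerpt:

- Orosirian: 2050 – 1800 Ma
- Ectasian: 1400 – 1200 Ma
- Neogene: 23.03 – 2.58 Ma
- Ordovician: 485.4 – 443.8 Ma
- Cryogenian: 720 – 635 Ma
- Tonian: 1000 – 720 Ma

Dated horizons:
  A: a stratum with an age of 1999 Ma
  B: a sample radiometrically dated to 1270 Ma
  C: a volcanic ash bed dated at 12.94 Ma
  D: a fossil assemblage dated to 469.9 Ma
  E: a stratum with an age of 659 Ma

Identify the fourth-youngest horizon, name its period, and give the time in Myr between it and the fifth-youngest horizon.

Sorted youngest-first by Ma: C (12.94), D (469.9), E (659), B (1270), A (1999).
The fourth youngest is B at 1270 Ma, which lies in 1400–1200 Ma: the Ectasian.
The fifth youngest is A at 1999 Ma; separation = |1270 − 1999| = 729 Myr.

B, in the Ectasian; 729 million years to A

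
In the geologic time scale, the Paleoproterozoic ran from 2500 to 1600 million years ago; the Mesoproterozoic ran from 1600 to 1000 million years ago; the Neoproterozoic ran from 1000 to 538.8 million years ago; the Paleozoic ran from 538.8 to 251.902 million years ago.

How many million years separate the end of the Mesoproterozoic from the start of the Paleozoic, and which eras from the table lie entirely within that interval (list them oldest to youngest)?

461.2 million years; Neoproterozoic

The Mesoproterozoic closes at 1000 Ma and the Paleozoic opens at 538.8 Ma, so the interval is 1000 − 538.8 = 461.2 Myr.
An era fits inside if it starts at or after 1000 Ma and ends at or before 538.8 Ma; oldest first that gives Neoproterozoic.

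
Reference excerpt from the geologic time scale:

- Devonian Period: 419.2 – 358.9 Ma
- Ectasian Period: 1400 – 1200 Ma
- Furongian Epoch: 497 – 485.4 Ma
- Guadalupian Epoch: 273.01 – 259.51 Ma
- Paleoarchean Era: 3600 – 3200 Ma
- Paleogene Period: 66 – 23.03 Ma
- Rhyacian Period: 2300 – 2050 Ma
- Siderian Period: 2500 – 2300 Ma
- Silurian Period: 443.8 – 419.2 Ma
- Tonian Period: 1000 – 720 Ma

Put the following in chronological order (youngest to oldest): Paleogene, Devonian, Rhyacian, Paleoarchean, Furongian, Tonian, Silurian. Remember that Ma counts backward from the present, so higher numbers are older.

Read off each span (Ma): Paleogene 66–23.03; Devonian 419.2–358.9; Rhyacian 2300–2050; Paleoarchean 3600–3200; Furongian 497–485.4; Tonian 1000–720; Silurian 443.8–419.2.
Larger Ma is older, so oldest→youngest is Paleoarchean, Rhyacian, Tonian, Furongian, Silurian, Devonian, Paleogene; reverse it for youngest→oldest.

Paleogene, Devonian, Silurian, Furongian, Tonian, Rhyacian, Paleoarchean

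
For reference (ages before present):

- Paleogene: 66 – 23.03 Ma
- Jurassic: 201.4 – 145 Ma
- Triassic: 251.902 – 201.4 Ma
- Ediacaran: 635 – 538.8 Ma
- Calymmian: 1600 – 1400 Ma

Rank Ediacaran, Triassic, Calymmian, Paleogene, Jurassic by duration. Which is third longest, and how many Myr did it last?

Jurassic, 56.4 million years

Durations: Ediacaran 96.2; Triassic 50.502; Calymmian 200; Paleogene 42.97; Jurassic 56.4 Myr.
Sorted longest-first: Calymmian (200), Ediacaran (96.2), Jurassic (56.4), Triassic (50.502), Paleogene (42.97).
The third longest is Jurassic at 56.4 Myr.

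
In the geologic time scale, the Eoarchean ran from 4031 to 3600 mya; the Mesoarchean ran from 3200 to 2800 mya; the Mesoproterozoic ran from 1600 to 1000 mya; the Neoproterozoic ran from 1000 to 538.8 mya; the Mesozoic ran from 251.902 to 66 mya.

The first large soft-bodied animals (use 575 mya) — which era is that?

Neoproterozoic

575 Ma lies between 1000 and 538.8 Ma, so it falls in the Neoproterozoic.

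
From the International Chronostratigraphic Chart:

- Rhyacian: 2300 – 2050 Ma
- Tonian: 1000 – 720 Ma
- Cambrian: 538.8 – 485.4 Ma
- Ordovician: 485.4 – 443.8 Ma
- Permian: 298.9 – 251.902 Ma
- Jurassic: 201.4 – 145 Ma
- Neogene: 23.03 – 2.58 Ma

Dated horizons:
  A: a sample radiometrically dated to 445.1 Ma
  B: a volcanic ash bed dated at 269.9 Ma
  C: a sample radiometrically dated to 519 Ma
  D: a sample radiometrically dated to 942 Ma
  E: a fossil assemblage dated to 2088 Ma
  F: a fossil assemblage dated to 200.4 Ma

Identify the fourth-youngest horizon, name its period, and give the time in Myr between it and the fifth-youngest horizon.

Sorted youngest-first by Ma: F (200.4), B (269.9), A (445.1), C (519), D (942), E (2088).
The fourth youngest is C at 519 Ma, which lies in 538.8–485.4 Ma: the Cambrian.
The fifth youngest is D at 942 Ma; separation = |519 − 942| = 423 Myr.

C, in the Cambrian; 423 million years to D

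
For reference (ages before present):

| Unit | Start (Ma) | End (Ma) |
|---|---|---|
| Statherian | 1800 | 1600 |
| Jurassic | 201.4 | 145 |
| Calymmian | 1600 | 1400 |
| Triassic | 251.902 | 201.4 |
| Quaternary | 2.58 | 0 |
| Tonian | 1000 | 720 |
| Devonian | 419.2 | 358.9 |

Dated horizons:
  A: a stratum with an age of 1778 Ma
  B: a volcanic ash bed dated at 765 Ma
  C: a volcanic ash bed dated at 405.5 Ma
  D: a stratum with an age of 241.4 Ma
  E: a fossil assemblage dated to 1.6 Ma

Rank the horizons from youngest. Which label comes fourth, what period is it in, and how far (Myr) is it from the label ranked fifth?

B, in the Tonian; 1013 million years to A

Sorted youngest-first by Ma: E (1.6), D (241.4), C (405.5), B (765), A (1778).
The fourth youngest is B at 765 Ma, which lies in 1000–720 Ma: the Tonian.
The fifth youngest is A at 1778 Ma; separation = |765 − 1778| = 1013 Myr.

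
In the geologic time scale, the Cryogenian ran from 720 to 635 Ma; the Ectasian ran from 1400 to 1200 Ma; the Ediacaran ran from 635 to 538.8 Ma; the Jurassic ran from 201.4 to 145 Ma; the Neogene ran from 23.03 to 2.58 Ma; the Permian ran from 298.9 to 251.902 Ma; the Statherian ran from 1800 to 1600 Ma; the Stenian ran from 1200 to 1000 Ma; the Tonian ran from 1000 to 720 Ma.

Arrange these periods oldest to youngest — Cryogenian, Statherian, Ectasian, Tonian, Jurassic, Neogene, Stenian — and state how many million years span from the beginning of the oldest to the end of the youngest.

Start ages (Ma): Statherian 1800, Ectasian 1400, Stenian 1200, Tonian 1000, Cryogenian 720, Jurassic 201.4, Neogene 23.03.
Ordered oldest to youngest: Statherian, Ectasian, Stenian, Tonian, Cryogenian, Jurassic, Neogene.
Span = 1800 − 2.58 = 1797.42 Myr.

Statherian, Ectasian, Stenian, Tonian, Cryogenian, Jurassic, Neogene; total span 1797.42 Myr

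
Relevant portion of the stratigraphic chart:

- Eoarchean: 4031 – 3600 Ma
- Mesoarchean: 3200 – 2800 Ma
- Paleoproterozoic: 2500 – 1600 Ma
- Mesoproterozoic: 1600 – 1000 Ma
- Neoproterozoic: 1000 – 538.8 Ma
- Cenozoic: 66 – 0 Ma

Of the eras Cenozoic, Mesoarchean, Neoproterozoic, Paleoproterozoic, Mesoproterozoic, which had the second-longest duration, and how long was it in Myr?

Mesoproterozoic, 600 million years

Start − end for each: Cenozoic 66 − 0 = 66; Mesoarchean 3200 − 2800 = 400; Neoproterozoic 1000 − 538.8 = 461.2; Paleoproterozoic 2500 − 1600 = 900; Mesoproterozoic 1600 − 1000 = 600.
Ranking these from longest: Paleoproterozoic > Mesoproterozoic > Neoproterozoic > Mesoarchean > Cenozoic.
Position 2 in that ranking is Mesoproterozoic, which lasted 600 Myr.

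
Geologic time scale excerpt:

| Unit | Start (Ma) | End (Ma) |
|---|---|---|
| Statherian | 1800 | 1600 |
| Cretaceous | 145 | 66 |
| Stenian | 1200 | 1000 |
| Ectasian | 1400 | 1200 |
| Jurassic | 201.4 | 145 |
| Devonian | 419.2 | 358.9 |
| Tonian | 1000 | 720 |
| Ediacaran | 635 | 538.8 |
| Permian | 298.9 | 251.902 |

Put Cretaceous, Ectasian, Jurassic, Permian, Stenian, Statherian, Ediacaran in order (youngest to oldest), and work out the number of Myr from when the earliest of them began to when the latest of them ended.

Start ages (Ma): Statherian 1800, Ectasian 1400, Stenian 1200, Ediacaran 635, Permian 298.9, Jurassic 201.4, Cretaceous 145.
Ordered youngest to oldest: Cretaceous, Jurassic, Permian, Ediacaran, Stenian, Ectasian, Statherian.
Span = 1800 − 66 = 1734 Myr.

Cretaceous, Jurassic, Permian, Ediacaran, Stenian, Ectasian, Statherian; total span 1734 Myr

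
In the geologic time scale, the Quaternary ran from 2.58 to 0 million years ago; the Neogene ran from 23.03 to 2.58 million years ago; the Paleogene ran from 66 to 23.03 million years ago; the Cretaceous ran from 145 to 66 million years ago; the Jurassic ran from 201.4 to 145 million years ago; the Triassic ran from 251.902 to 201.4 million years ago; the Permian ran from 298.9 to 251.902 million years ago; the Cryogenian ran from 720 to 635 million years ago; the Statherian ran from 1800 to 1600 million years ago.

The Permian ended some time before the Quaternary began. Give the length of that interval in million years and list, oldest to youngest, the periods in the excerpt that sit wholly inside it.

249.322 million years; Triassic, Jurassic, Cretaceous, Paleogene, Neogene

End of Permian = 251.902 Ma; start of Quaternary = 2.58 Ma.
Gap = 251.902 − 2.58 = 249.322 Myr.
Periods wholly inside 251.902–2.58 Ma: Triassic (251.902–201.4), Jurassic (201.4–145), Cretaceous (145–66), Paleogene (66–23.03), Neogene (23.03–2.58).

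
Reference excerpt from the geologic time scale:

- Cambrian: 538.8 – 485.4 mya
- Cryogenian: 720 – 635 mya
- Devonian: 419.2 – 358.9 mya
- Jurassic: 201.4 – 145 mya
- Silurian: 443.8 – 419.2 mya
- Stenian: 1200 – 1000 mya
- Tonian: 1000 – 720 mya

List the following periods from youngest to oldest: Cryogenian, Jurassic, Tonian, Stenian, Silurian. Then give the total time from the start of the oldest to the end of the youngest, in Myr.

Jurassic → Silurian → Cryogenian → Tonian → Stenian; total span 1055 Myr

Start ages (Ma): Stenian 1200, Tonian 1000, Cryogenian 720, Silurian 443.8, Jurassic 201.4.
Ordered youngest to oldest: Jurassic, Silurian, Cryogenian, Tonian, Stenian.
Span = 1200 − 145 = 1055 Myr.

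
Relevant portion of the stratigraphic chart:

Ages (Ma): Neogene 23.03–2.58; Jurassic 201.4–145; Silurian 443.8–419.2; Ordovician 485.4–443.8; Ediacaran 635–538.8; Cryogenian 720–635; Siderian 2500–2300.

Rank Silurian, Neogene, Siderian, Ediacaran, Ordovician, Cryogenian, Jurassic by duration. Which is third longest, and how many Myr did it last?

Durations: Silurian 24.6; Neogene 20.45; Siderian 200; Ediacaran 96.2; Ordovician 41.6; Cryogenian 85; Jurassic 56.4 Myr.
Sorted longest-first: Siderian (200), Ediacaran (96.2), Cryogenian (85), Jurassic (56.4), Ordovician (41.6), Silurian (24.6), Neogene (20.45).
The third longest is Cryogenian at 85 Myr.

Cryogenian, 85 million years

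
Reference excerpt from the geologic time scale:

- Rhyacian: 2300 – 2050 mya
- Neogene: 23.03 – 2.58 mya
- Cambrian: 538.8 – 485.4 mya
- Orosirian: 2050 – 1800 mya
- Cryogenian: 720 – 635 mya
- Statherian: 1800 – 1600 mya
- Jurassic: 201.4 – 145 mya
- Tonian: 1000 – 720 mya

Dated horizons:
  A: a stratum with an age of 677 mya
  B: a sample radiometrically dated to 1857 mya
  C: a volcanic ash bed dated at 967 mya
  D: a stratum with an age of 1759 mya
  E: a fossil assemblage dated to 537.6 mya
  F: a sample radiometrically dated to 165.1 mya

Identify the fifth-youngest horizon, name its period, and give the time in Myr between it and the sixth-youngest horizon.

D, in the Statherian; 98 million years to B

Smaller Ma means younger, so youngest first: F 165.1 < E 537.6 < A 677 < C 967 < D 1759 < B 1857.
Counting 5 along gives D (1759 Ma); the excerpt puts that inside the Statherian, 1800–1600 Ma.
Next in line is B (1857 Ma), and 1857 − 1759 = 98 Myr.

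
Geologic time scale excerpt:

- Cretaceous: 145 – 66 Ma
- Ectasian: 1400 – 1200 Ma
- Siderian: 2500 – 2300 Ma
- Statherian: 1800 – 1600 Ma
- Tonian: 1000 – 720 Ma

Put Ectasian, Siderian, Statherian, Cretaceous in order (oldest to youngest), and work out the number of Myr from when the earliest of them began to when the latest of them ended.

Siderian → Statherian → Ectasian → Cretaceous; total span 2434 Myr

Start ages (Ma): Siderian 2500, Statherian 1800, Ectasian 1400, Cretaceous 145.
Ordered oldest to youngest: Siderian, Statherian, Ectasian, Cretaceous.
Span = 2500 − 66 = 2434 Myr.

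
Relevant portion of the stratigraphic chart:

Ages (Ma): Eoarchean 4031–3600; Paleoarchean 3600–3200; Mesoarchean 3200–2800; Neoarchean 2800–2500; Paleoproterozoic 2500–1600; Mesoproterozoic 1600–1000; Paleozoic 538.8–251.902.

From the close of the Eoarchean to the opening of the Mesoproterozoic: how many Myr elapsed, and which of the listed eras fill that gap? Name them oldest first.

2000 million years; Paleoarchean, Mesoarchean, Neoarchean, Paleoproterozoic

The Eoarchean closes at 3600 Ma and the Mesoproterozoic opens at 1600 Ma, so the interval is 3600 − 1600 = 2000 Myr.
An era fits inside if it starts at or after 3600 Ma and ends at or before 1600 Ma; oldest first that gives Paleoarchean, Mesoarchean, Neoarchean, Paleoproterozoic.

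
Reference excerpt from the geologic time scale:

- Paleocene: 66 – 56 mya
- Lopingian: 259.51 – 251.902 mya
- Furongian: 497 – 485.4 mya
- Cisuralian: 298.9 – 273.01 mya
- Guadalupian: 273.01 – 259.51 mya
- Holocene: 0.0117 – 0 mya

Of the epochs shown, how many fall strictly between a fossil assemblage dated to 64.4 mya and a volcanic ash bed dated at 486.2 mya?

3

486.2 Ma sits inside the Furongian (497–485.4) and 64.4 Ma inside the Paleocene (66–56); neither of those is wholly between the two dates.
The listed epochs lying completely between them are Cisuralian, Guadalupian, Lopingian — 3 in all.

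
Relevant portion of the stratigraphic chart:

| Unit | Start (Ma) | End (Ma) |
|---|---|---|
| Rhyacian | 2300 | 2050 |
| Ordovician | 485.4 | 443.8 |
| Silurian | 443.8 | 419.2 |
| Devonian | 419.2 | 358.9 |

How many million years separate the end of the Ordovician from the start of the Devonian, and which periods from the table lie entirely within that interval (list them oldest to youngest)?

End of Ordovician = 443.8 Ma; start of Devonian = 419.2 Ma.
Gap = 443.8 − 419.2 = 24.6 Myr.
Periods wholly inside 443.8–419.2 Ma: Silurian (443.8–419.2).

24.6 million years; Silurian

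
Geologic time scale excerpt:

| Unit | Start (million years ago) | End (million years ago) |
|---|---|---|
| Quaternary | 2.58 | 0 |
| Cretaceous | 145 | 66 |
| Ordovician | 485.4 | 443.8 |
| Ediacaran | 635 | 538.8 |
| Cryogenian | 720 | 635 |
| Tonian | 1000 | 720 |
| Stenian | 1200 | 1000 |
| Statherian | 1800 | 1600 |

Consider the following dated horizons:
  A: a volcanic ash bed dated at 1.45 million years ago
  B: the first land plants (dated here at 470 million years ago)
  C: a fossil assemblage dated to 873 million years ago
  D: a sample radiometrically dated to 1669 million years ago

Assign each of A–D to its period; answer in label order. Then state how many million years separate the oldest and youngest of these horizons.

Match each age against the start–end ranges in the excerpt: A = 1.45 Ma → Quaternary (2.58–0); B = 470 Ma → Ordovician (485.4–443.8); C = 873 Ma → Tonian (1000–720); D = 1669 Ma → Statherian (1800–1600).
The largest age is 1669 Ma and the smallest is 1.45 Ma; their difference is 1667.55 Myr.

A — Quaternary; B — Ordovician; C — Tonian; D — Statherian; span 1667.55 million years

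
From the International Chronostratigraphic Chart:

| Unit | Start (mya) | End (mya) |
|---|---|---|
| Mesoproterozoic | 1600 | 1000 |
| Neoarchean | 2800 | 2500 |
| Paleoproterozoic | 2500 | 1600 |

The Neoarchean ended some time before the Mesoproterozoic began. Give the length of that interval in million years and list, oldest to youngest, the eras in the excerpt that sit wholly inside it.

900 million years; Paleoproterozoic

End of Neoarchean = 2500 Ma; start of Mesoproterozoic = 1600 Ma.
Gap = 2500 − 1600 = 900 Myr.
Eras wholly inside 2500–1600 Ma: Paleoproterozoic (2500–1600).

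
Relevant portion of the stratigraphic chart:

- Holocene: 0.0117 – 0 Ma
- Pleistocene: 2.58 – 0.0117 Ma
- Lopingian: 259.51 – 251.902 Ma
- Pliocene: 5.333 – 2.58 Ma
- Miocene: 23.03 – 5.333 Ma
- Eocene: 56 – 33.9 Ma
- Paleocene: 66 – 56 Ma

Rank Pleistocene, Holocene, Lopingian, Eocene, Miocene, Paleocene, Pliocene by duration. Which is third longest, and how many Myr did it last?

Durations: Pleistocene 2.5683; Holocene 0.0117; Lopingian 7.608; Eocene 22.1; Miocene 17.697; Paleocene 10; Pliocene 2.753 Myr.
Sorted longest-first: Eocene (22.1), Miocene (17.697), Paleocene (10), Lopingian (7.608), Pliocene (2.753), Pleistocene (2.5683), Holocene (0.0117).
The third longest is Paleocene at 10 Myr.

Paleocene, 10 million years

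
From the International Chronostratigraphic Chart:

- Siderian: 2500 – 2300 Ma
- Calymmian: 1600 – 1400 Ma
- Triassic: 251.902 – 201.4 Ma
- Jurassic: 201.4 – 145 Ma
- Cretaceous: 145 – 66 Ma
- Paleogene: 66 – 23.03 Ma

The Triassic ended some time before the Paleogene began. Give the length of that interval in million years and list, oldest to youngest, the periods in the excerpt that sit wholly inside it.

The Triassic closes at 201.4 Ma and the Paleogene opens at 66 Ma, so the interval is 201.4 − 66 = 135.4 Myr.
A period fits inside if it starts at or after 201.4 Ma and ends at or before 66 Ma; oldest first that gives Jurassic, Cretaceous.

135.4 million years; Jurassic, Cretaceous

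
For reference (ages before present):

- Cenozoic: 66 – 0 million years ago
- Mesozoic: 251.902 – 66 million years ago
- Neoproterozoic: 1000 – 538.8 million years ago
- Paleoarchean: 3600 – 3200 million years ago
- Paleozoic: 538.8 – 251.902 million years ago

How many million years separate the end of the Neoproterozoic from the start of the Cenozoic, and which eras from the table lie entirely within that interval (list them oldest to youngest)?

472.8 million years; Paleozoic, Mesozoic

End of Neoproterozoic = 538.8 Ma; start of Cenozoic = 66 Ma.
Gap = 538.8 − 66 = 472.8 Myr.
Eras wholly inside 538.8–66 Ma: Paleozoic (538.8–251.902), Mesozoic (251.902–66).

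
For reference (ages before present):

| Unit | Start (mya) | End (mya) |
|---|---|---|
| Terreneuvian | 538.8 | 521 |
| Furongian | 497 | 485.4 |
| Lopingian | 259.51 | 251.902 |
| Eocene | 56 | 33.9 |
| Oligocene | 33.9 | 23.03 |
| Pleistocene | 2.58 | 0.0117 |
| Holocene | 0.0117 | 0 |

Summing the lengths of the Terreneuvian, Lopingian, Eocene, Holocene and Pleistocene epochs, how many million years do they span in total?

Each duration: Terreneuvian = 17.8; Lopingian = 7.608; Eocene = 22.1; Holocene = 0.0117; Pleistocene = 2.5683.
Sum: 17.8 + 7.608 + 22.1 + 0.0117 + 2.5683 = 50.088 Myr.

50.088 million years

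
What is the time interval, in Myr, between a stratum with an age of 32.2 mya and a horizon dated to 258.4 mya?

258.4 − 32.2 = 226.2 million years.

226.2 million years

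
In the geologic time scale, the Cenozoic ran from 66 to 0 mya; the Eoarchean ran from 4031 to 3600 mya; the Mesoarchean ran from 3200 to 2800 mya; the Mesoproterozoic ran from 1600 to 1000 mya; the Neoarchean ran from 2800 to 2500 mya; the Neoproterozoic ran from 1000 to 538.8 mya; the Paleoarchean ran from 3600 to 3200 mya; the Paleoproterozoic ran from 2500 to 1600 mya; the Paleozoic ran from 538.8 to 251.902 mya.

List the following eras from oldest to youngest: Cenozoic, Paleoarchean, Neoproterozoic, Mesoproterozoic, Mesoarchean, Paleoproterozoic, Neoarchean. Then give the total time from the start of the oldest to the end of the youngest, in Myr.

From the excerpt: Cenozoic 66–0; Paleoarchean 3600–3200; Neoproterozoic 1000–538.8; Mesoproterozoic 1600–1000; Mesoarchean 3200–2800; Paleoproterozoic 2500–1600; Neoarchean 2800–2500 (Ma).
Larger Ma is earlier, so the oldest is Paleoarchean and the youngest is Cenozoic; oldest to youngest: Paleoarchean, Mesoarchean, Neoarchean, Paleoproterozoic, Mesoproterozoic, Neoproterozoic, Cenozoic.
Oldest start 3600 minus youngest end 0 gives 3600 Myr overall.

Paleoarchean → Mesoarchean → Neoarchean → Paleoproterozoic → Mesoproterozoic → Neoproterozoic → Cenozoic; total span 3600 Myr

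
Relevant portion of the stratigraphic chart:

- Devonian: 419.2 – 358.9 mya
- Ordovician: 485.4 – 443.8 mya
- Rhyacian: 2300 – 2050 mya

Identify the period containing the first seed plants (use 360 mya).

Devonian

360 Ma lies between 419.2 and 358.9 Ma, so it falls in the Devonian.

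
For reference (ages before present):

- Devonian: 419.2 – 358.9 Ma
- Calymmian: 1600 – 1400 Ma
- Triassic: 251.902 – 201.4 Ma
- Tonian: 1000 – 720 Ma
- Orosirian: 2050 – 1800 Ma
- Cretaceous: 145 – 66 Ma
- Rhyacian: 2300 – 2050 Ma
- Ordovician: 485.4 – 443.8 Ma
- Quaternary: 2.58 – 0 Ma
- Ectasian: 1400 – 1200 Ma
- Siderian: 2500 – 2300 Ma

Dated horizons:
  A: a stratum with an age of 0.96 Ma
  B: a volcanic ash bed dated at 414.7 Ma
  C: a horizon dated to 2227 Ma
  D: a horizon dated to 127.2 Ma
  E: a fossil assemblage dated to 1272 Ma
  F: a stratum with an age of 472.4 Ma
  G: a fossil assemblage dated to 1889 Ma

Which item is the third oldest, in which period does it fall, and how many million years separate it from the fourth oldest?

E, in the Ectasian; 799.6 million years to F

Larger Ma means older, so oldest first: C 2227 > G 1889 > E 1272 > F 472.4 > B 414.7 > D 127.2 > A 0.96.
Counting 3 along gives E (1272 Ma); the excerpt puts that inside the Ectasian, 1400–1200 Ma.
Next in line is F (472.4 Ma), and 1272 − 472.4 = 799.6 Myr.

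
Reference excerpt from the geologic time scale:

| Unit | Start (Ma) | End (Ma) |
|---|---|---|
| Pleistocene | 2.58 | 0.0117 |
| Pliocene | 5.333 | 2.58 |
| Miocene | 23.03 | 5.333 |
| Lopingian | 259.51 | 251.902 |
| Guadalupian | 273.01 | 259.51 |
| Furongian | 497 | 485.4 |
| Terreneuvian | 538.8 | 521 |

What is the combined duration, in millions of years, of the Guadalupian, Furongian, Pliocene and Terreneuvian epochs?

45.653 million years

Each duration: Guadalupian = 13.5; Furongian = 11.6; Pliocene = 2.753; Terreneuvian = 17.8.
Sum: 13.5 + 11.6 + 2.753 + 17.8 = 45.653 Myr.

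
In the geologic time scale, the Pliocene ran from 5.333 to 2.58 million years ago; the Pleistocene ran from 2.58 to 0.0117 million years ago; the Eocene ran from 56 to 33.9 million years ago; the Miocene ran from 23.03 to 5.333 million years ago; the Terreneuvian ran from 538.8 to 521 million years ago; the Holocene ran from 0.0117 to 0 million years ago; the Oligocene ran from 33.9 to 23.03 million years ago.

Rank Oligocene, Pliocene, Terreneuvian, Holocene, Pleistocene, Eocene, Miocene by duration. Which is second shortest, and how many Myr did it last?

Pleistocene, 2.5683 million years

Start − end for each: Oligocene 33.9 − 23.03 = 10.87; Pliocene 5.333 − 2.58 = 2.753; Terreneuvian 538.8 − 521 = 17.8; Holocene 0.0117 − 0 = 0.0117; Pleistocene 2.58 − 0.0117 = 2.5683; Eocene 56 − 33.9 = 22.1; Miocene 23.03 − 5.333 = 17.697.
Ranking these from shortest: Holocene < Pleistocene < Pliocene < Oligocene < Miocene < Terreneuvian < Eocene.
Position 2 in that ranking is Pleistocene, which lasted 2.5683 Myr.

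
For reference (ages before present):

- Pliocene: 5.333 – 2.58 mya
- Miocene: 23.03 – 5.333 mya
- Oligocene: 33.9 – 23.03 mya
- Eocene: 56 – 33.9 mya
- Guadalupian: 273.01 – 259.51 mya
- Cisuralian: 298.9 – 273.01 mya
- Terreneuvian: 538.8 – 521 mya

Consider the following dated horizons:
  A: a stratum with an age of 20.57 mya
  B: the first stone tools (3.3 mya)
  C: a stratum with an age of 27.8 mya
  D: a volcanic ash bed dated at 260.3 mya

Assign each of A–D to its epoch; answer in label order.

A: 20.57 Ma lies in 23.03–5.333 Ma, so Miocene.
B: 3.3 Ma lies in 5.333–2.58 Ma, so Pliocene.
C: 27.8 Ma lies in 33.9–23.03 Ma, so Oligocene.
D: 260.3 Ma lies in 273.01–259.51 Ma, so Guadalupian.

A — Miocene; B — Pliocene; C — Oligocene; D — Guadalupian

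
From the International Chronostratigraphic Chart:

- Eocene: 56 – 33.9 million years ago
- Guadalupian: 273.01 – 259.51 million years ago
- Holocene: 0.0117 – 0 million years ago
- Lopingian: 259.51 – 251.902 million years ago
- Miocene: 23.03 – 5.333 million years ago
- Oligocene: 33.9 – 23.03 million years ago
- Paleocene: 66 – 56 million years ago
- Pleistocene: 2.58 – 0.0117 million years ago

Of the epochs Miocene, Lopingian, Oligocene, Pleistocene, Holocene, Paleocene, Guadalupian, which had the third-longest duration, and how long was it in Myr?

Oligocene, 10.87 million years

Start − end for each: Miocene 23.03 − 5.333 = 17.697; Lopingian 259.51 − 251.902 = 7.608; Oligocene 33.9 − 23.03 = 10.87; Pleistocene 2.58 − 0.0117 = 2.5683; Holocene 0.0117 − 0 = 0.0117; Paleocene 66 − 56 = 10; Guadalupian 273.01 − 259.51 = 13.5.
Ranking these from longest: Miocene > Guadalupian > Oligocene > Paleocene > Lopingian > Pleistocene > Holocene.
Position 3 in that ranking is Oligocene, which lasted 10.87 Myr.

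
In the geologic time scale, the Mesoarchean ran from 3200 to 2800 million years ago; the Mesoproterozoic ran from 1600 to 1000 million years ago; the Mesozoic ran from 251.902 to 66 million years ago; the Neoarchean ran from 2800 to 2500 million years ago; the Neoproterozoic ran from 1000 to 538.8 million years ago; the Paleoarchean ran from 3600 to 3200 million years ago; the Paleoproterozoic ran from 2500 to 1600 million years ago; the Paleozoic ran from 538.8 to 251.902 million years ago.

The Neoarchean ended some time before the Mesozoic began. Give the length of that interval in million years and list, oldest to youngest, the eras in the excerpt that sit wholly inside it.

2248.098 million years; Paleoproterozoic, Mesoproterozoic, Neoproterozoic, Paleozoic

End of Neoarchean = 2500 Ma; start of Mesozoic = 251.902 Ma.
Gap = 2500 − 251.902 = 2248.098 Myr.
Eras wholly inside 2500–251.902 Ma: Paleoproterozoic (2500–1600), Mesoproterozoic (1600–1000), Neoproterozoic (1000–538.8), Paleozoic (538.8–251.902).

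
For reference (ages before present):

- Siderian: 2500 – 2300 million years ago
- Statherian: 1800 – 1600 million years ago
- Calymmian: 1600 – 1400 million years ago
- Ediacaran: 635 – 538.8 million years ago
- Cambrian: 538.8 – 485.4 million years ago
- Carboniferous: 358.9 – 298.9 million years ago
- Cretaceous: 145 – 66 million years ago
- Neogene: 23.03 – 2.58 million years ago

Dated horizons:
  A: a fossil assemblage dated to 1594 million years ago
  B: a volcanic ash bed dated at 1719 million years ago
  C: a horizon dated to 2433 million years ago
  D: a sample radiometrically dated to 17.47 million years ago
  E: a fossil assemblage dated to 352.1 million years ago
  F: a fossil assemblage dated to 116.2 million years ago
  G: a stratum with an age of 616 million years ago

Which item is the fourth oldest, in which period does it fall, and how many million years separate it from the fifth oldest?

G, in the Ediacaran; 263.9 million years to E

Larger Ma means older, so oldest first: C 2433 > B 1719 > A 1594 > G 616 > E 352.1 > F 116.2 > D 17.47.
Counting 4 along gives G (616 Ma); the excerpt puts that inside the Ediacaran, 635–538.8 Ma.
Next in line is E (352.1 Ma), and 616 − 352.1 = 263.9 Myr.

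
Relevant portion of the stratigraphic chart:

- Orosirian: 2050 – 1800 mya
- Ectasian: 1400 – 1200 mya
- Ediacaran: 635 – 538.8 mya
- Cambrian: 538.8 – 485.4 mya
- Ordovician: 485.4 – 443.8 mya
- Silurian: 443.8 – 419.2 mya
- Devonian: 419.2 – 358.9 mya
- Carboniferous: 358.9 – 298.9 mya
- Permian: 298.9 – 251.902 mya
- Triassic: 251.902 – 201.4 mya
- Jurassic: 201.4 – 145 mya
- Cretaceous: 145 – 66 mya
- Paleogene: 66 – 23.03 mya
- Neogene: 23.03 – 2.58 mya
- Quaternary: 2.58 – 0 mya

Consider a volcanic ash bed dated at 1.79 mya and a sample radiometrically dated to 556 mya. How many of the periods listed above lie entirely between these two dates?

The older date is 556 Ma and the younger is 1.79 Ma.
Periods with start < 556 and end > 1.79 Ma: Cambrian (538.8–485.4), Ordovician (485.4–443.8), Silurian (443.8–419.2), Devonian (419.2–358.9), Carboniferous (358.9–298.9), Permian (298.9–251.902), Triassic (251.902–201.4), Jurassic (201.4–145), Cretaceous (145–66), Paleogene (66–23.03), Neogene (23.03–2.58).
That is 11 complete periods.

11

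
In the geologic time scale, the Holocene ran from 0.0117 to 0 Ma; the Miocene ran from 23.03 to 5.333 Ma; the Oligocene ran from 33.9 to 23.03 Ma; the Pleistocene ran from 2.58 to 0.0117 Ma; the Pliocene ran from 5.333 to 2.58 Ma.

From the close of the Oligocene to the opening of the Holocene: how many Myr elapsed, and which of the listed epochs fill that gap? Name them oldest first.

End of Oligocene = 23.03 Ma; start of Holocene = 0.0117 Ma.
Gap = 23.03 − 0.0117 = 23.0183 Myr.
Epochs wholly inside 23.03–0.0117 Ma: Miocene (23.03–5.333), Pliocene (5.333–2.58), Pleistocene (2.58–0.0117).

23.0183 million years; Miocene, Pliocene, Pleistocene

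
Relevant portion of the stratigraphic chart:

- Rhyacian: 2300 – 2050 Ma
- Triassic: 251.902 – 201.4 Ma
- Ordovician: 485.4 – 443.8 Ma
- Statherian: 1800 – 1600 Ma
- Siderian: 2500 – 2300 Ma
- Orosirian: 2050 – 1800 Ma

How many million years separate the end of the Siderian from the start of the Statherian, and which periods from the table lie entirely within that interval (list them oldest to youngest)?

500 million years; Rhyacian, Orosirian

The Siderian closes at 2300 Ma and the Statherian opens at 1800 Ma, so the interval is 2300 − 1800 = 500 Myr.
A period fits inside if it starts at or after 2300 Ma and ends at or before 1800 Ma; oldest first that gives Rhyacian, Orosirian.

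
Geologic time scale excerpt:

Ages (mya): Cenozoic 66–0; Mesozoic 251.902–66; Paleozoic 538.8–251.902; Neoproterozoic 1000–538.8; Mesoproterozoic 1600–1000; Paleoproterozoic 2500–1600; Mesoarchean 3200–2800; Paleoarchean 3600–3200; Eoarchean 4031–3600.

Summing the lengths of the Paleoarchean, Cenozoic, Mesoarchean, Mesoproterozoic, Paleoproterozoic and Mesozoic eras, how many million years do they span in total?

2551.902 million years

Duration is start − end for each: (3600 − 3200) + (66 − 0) + (3200 − 2800) + (1600 − 1000) + (2500 − 1600) + (251.902 − 66).
That is 400 + 66 + 400 + 600 + 900 + 185.902, which totals 2551.902 million years.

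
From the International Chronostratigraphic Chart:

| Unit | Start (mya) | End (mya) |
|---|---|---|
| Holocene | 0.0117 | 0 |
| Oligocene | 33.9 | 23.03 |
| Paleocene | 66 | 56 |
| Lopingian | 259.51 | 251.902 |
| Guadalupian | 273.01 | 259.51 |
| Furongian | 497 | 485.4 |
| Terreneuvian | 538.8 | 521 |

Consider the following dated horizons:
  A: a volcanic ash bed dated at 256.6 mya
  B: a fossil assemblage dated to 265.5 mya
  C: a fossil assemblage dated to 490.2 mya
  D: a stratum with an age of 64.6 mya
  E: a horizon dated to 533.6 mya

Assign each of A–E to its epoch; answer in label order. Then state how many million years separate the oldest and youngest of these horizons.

A: 256.6 Ma lies in 259.51–251.902 Ma, so Lopingian.
B: 265.5 Ma lies in 273.01–259.51 Ma, so Guadalupian.
C: 490.2 Ma lies in 497–485.4 Ma, so Furongian.
D: 64.6 Ma lies in 66–56 Ma, so Paleocene.
E: 533.6 Ma lies in 538.8–521 Ma, so Terreneuvian.
Oldest = 533.6 Ma, youngest = 64.6 Ma → span 469 Myr.

A — Lopingian; B — Guadalupian; C — Furongian; D — Paleocene; E — Terreneuvian; span 469 million years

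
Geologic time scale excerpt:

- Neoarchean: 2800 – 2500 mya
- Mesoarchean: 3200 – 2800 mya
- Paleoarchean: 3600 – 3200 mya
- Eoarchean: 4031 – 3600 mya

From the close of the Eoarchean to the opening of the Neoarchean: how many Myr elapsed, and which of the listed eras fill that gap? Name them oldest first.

800 million years; Paleoarchean, Mesoarchean

The Eoarchean closes at 3600 Ma and the Neoarchean opens at 2800 Ma, so the interval is 3600 − 2800 = 800 Myr.
An era fits inside if it starts at or after 3600 Ma and ends at or before 2800 Ma; oldest first that gives Paleoarchean, Mesoarchean.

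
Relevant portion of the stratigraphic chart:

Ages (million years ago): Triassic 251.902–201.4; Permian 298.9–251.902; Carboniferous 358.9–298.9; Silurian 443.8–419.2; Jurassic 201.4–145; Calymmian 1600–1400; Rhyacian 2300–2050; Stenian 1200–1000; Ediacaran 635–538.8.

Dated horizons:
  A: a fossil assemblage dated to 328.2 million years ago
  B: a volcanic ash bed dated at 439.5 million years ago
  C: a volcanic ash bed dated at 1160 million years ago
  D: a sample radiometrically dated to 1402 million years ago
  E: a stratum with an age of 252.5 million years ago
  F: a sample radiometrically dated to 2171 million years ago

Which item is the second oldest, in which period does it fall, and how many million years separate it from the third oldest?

D, in the Calymmian; 242 million years to C

Sorted oldest-first by Ma: F (2171), D (1402), C (1160), B (439.5), A (328.2), E (252.5).
The second oldest is D at 1402 Ma, which lies in 1600–1400 Ma: the Calymmian.
The third oldest is C at 1160 Ma; separation = |1402 − 1160| = 242 Myr.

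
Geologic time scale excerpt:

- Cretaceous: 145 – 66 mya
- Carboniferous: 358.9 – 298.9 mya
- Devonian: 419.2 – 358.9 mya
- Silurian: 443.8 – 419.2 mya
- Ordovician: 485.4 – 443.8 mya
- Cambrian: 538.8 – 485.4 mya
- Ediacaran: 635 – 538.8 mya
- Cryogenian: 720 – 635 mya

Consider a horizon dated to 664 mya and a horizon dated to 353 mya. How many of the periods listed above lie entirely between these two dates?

The older date is 664 Ma and the younger is 353 Ma.
Periods with start < 664 and end > 353 Ma: Ediacaran (635–538.8), Cambrian (538.8–485.4), Ordovician (485.4–443.8), Silurian (443.8–419.2), Devonian (419.2–358.9).
That is 5 complete periods.

5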